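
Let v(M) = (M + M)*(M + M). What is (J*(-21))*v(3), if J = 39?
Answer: -29484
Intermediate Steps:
v(M) = 4*M**2 (v(M) = (2*M)*(2*M) = 4*M**2)
(J*(-21))*v(3) = (39*(-21))*(4*3**2) = -3276*9 = -819*36 = -29484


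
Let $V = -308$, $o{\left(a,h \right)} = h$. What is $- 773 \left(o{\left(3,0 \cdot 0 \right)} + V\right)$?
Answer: $238084$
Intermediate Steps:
$- 773 \left(o{\left(3,0 \cdot 0 \right)} + V\right) = - 773 \left(0 \cdot 0 - 308\right) = - 773 \left(0 - 308\right) = \left(-773\right) \left(-308\right) = 238084$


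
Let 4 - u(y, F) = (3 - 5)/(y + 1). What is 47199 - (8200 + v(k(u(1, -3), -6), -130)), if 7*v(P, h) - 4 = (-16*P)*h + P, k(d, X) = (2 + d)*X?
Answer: 360391/7 ≈ 51484.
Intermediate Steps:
u(y, F) = 4 + 2/(1 + y) (u(y, F) = 4 - (3 - 5)/(y + 1) = 4 - (-2)/(1 + y) = 4 + 2/(1 + y))
k(d, X) = X*(2 + d)
v(P, h) = 4/7 + P/7 - 16*P*h/7 (v(P, h) = 4/7 + ((-16*P)*h + P)/7 = 4/7 + (-16*P*h + P)/7 = 4/7 + (P - 16*P*h)/7 = 4/7 + (P/7 - 16*P*h/7) = 4/7 + P/7 - 16*P*h/7)
47199 - (8200 + v(k(u(1, -3), -6), -130)) = 47199 - (8200 + (4/7 + (-6*(2 + 2*(3 + 2*1)/(1 + 1)))/7 - 16/7*(-6*(2 + 2*(3 + 2*1)/(1 + 1)))*(-130))) = 47199 - (8200 + (4/7 + (-6*(2 + 2*(3 + 2)/2))/7 - 16/7*(-6*(2 + 2*(3 + 2)/2))*(-130))) = 47199 - (8200 + (4/7 + (-6*(2 + 2*(1/2)*5))/7 - 16/7*(-6*(2 + 2*(1/2)*5))*(-130))) = 47199 - (8200 + (4/7 + (-6*(2 + 5))/7 - 16/7*(-6*(2 + 5))*(-130))) = 47199 - (8200 + (4/7 + (-6*7)/7 - 16/7*(-6*7)*(-130))) = 47199 - (8200 + (4/7 + (1/7)*(-42) - 16/7*(-42)*(-130))) = 47199 - (8200 + (4/7 - 6 - 12480)) = 47199 - (8200 - 87398/7) = 47199 - 1*(-29998/7) = 47199 + 29998/7 = 360391/7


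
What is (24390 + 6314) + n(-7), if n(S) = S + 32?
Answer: 30729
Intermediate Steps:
n(S) = 32 + S
(24390 + 6314) + n(-7) = (24390 + 6314) + (32 - 7) = 30704 + 25 = 30729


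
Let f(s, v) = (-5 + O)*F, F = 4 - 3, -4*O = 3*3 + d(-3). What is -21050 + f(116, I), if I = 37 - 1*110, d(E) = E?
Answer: -42113/2 ≈ -21057.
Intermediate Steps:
O = -3/2 (O = -(3*3 - 3)/4 = -(9 - 3)/4 = -¼*6 = -3/2 ≈ -1.5000)
I = -73 (I = 37 - 110 = -73)
F = 1
f(s, v) = -13/2 (f(s, v) = (-5 - 3/2)*1 = -13/2*1 = -13/2)
-21050 + f(116, I) = -21050 - 13/2 = -42113/2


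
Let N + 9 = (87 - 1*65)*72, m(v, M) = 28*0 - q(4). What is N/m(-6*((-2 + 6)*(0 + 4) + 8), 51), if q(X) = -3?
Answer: 525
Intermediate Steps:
m(v, M) = 3 (m(v, M) = 28*0 - 1*(-3) = 0 + 3 = 3)
N = 1575 (N = -9 + (87 - 1*65)*72 = -9 + (87 - 65)*72 = -9 + 22*72 = -9 + 1584 = 1575)
N/m(-6*((-2 + 6)*(0 + 4) + 8), 51) = 1575/3 = 1575*(⅓) = 525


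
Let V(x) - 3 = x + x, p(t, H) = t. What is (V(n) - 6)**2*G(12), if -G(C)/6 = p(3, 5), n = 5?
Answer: -882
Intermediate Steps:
G(C) = -18 (G(C) = -6*3 = -18)
V(x) = 3 + 2*x (V(x) = 3 + (x + x) = 3 + 2*x)
(V(n) - 6)**2*G(12) = ((3 + 2*5) - 6)**2*(-18) = ((3 + 10) - 6)**2*(-18) = (13 - 6)**2*(-18) = 7**2*(-18) = 49*(-18) = -882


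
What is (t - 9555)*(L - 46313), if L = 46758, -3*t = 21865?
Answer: -22485850/3 ≈ -7.4953e+6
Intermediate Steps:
t = -21865/3 (t = -⅓*21865 = -21865/3 ≈ -7288.3)
(t - 9555)*(L - 46313) = (-21865/3 - 9555)*(46758 - 46313) = -50530/3*445 = -22485850/3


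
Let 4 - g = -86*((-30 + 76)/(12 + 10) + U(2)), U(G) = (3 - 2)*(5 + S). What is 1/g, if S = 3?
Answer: 11/9590 ≈ 0.0011470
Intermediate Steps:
U(G) = 8 (U(G) = (3 - 2)*(5 + 3) = 1*8 = 8)
g = 9590/11 (g = 4 - (-86)*((-30 + 76)/(12 + 10) + 8) = 4 - (-86)*(46/22 + 8) = 4 - (-86)*(46*(1/22) + 8) = 4 - (-86)*(23/11 + 8) = 4 - (-86)*111/11 = 4 - 1*(-9546/11) = 4 + 9546/11 = 9590/11 ≈ 871.82)
1/g = 1/(9590/11) = 11/9590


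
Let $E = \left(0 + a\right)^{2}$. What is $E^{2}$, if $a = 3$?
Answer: $81$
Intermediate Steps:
$E = 9$ ($E = \left(0 + 3\right)^{2} = 3^{2} = 9$)
$E^{2} = 9^{2} = 81$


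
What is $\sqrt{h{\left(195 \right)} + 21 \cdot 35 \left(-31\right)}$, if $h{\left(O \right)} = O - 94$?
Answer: $2 i \sqrt{5671} \approx 150.61 i$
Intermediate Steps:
$h{\left(O \right)} = -94 + O$
$\sqrt{h{\left(195 \right)} + 21 \cdot 35 \left(-31\right)} = \sqrt{\left(-94 + 195\right) + 21 \cdot 35 \left(-31\right)} = \sqrt{101 + 735 \left(-31\right)} = \sqrt{101 - 22785} = \sqrt{-22684} = 2 i \sqrt{5671}$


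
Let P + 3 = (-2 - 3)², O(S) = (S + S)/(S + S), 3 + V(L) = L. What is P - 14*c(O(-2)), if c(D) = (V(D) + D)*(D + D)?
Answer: 50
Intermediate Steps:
V(L) = -3 + L
O(S) = 1 (O(S) = (2*S)/((2*S)) = (2*S)*(1/(2*S)) = 1)
P = 22 (P = -3 + (-2 - 3)² = -3 + (-5)² = -3 + 25 = 22)
c(D) = 2*D*(-3 + 2*D) (c(D) = ((-3 + D) + D)*(D + D) = (-3 + 2*D)*(2*D) = 2*D*(-3 + 2*D))
P - 14*c(O(-2)) = 22 - 28*(-3 + 2*1) = 22 - 28*(-3 + 2) = 22 - 28*(-1) = 22 - 14*(-2) = 22 + 28 = 50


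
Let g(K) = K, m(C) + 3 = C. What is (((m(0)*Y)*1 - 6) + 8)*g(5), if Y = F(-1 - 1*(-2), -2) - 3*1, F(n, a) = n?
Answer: 40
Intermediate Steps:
m(C) = -3 + C
Y = -2 (Y = (-1 - 1*(-2)) - 3*1 = (-1 + 2) - 3 = 1 - 3 = -2)
(((m(0)*Y)*1 - 6) + 8)*g(5) = ((((-3 + 0)*(-2))*1 - 6) + 8)*5 = ((-3*(-2)*1 - 6) + 8)*5 = ((6*1 - 6) + 8)*5 = ((6 - 6) + 8)*5 = (0 + 8)*5 = 8*5 = 40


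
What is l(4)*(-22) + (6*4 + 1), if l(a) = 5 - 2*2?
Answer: 3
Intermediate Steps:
l(a) = 1 (l(a) = 5 - 4 = 1)
l(4)*(-22) + (6*4 + 1) = 1*(-22) + (6*4 + 1) = -22 + (24 + 1) = -22 + 25 = 3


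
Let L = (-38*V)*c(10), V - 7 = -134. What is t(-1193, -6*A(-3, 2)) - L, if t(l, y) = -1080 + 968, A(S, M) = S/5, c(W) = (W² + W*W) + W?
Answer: -1013572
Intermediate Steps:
c(W) = W + 2*W² (c(W) = (W² + W²) + W = 2*W² + W = W + 2*W²)
V = -127 (V = 7 - 134 = -127)
A(S, M) = S/5 (A(S, M) = S*(⅕) = S/5)
t(l, y) = -112
L = 1013460 (L = (-38*(-127))*(10*(1 + 2*10)) = 4826*(10*(1 + 20)) = 4826*(10*21) = 4826*210 = 1013460)
t(-1193, -6*A(-3, 2)) - L = -112 - 1*1013460 = -112 - 1013460 = -1013572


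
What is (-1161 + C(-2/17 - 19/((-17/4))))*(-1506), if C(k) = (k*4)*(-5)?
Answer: 31952802/17 ≈ 1.8796e+6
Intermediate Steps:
C(k) = -20*k (C(k) = (4*k)*(-5) = -20*k)
(-1161 + C(-2/17 - 19/((-17/4))))*(-1506) = (-1161 - 20*(-2/17 - 19/((-17/4))))*(-1506) = (-1161 - 20*(-2*1/17 - 19/((-17*1/4))))*(-1506) = (-1161 - 20*(-2/17 - 19/(-17/4)))*(-1506) = (-1161 - 20*(-2/17 - 19*(-4/17)))*(-1506) = (-1161 - 20*(-2/17 + 76/17))*(-1506) = (-1161 - 20*74/17)*(-1506) = (-1161 - 1480/17)*(-1506) = -21217/17*(-1506) = 31952802/17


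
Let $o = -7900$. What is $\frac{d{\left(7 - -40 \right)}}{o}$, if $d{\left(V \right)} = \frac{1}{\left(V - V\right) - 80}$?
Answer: $\frac{1}{632000} \approx 1.5823 \cdot 10^{-6}$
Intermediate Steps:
$d{\left(V \right)} = - \frac{1}{80}$ ($d{\left(V \right)} = \frac{1}{0 - 80} = \frac{1}{-80} = - \frac{1}{80}$)
$\frac{d{\left(7 - -40 \right)}}{o} = - \frac{1}{80 \left(-7900\right)} = \left(- \frac{1}{80}\right) \left(- \frac{1}{7900}\right) = \frac{1}{632000}$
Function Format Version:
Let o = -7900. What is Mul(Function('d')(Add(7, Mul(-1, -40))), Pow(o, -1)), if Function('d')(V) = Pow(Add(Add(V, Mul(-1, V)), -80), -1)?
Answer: Rational(1, 632000) ≈ 1.5823e-6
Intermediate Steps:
Function('d')(V) = Rational(-1, 80) (Function('d')(V) = Pow(Add(0, -80), -1) = Pow(-80, -1) = Rational(-1, 80))
Mul(Function('d')(Add(7, Mul(-1, -40))), Pow(o, -1)) = Mul(Rational(-1, 80), Pow(-7900, -1)) = Mul(Rational(-1, 80), Rational(-1, 7900)) = Rational(1, 632000)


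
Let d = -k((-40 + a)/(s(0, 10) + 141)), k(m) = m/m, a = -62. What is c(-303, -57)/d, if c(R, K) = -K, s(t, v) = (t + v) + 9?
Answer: -57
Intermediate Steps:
s(t, v) = 9 + t + v
k(m) = 1
d = -1 (d = -1*1 = -1)
c(-303, -57)/d = -1*(-57)/(-1) = 57*(-1) = -57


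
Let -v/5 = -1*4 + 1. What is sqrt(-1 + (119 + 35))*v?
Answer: 45*sqrt(17) ≈ 185.54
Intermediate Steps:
v = 15 (v = -5*(-1*4 + 1) = -5*(-4 + 1) = -5*(-3) = 15)
sqrt(-1 + (119 + 35))*v = sqrt(-1 + (119 + 35))*15 = sqrt(-1 + 154)*15 = sqrt(153)*15 = (3*sqrt(17))*15 = 45*sqrt(17)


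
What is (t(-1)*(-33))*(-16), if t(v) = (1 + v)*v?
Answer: 0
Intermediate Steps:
t(v) = v*(1 + v)
(t(-1)*(-33))*(-16) = (-(1 - 1)*(-33))*(-16) = (-1*0*(-33))*(-16) = (0*(-33))*(-16) = 0*(-16) = 0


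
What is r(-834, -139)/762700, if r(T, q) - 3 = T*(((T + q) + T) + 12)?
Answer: 1497033/762700 ≈ 1.9628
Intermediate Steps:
r(T, q) = 3 + T*(12 + q + 2*T) (r(T, q) = 3 + T*(((T + q) + T) + 12) = 3 + T*((q + 2*T) + 12) = 3 + T*(12 + q + 2*T))
r(-834, -139)/762700 = (3 + 2*(-834)² + 12*(-834) - 834*(-139))/762700 = (3 + 2*695556 - 10008 + 115926)*(1/762700) = (3 + 1391112 - 10008 + 115926)*(1/762700) = 1497033*(1/762700) = 1497033/762700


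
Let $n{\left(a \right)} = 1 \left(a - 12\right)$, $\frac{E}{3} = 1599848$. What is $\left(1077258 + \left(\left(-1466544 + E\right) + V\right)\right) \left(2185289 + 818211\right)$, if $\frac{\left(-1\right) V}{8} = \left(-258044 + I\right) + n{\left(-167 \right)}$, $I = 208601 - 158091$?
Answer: $18237137867000$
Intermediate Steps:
$I = 50510$ ($I = 208601 - 158091 = 50510$)
$E = 4799544$ ($E = 3 \cdot 1599848 = 4799544$)
$n{\left(a \right)} = -12 + a$ ($n{\left(a \right)} = 1 \left(-12 + a\right) = -12 + a$)
$V = 1661704$ ($V = - 8 \left(\left(-258044 + 50510\right) - 179\right) = - 8 \left(-207534 - 179\right) = \left(-8\right) \left(-207713\right) = 1661704$)
$\left(1077258 + \left(\left(-1466544 + E\right) + V\right)\right) \left(2185289 + 818211\right) = \left(1077258 + \left(\left(-1466544 + 4799544\right) + 1661704\right)\right) \left(2185289 + 818211\right) = \left(1077258 + \left(3333000 + 1661704\right)\right) 3003500 = \left(1077258 + 4994704\right) 3003500 = 6071962 \cdot 3003500 = 18237137867000$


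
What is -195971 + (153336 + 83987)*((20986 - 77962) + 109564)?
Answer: 12480145953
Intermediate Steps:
-195971 + (153336 + 83987)*((20986 - 77962) + 109564) = -195971 + 237323*(-56976 + 109564) = -195971 + 237323*52588 = -195971 + 12480341924 = 12480145953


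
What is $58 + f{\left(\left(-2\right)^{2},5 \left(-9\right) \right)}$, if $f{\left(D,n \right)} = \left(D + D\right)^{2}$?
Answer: $122$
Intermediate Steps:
$f{\left(D,n \right)} = 4 D^{2}$ ($f{\left(D,n \right)} = \left(2 D\right)^{2} = 4 D^{2}$)
$58 + f{\left(\left(-2\right)^{2},5 \left(-9\right) \right)} = 58 + 4 \left(\left(-2\right)^{2}\right)^{2} = 58 + 4 \cdot 4^{2} = 58 + 4 \cdot 16 = 58 + 64 = 122$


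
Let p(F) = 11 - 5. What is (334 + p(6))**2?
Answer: 115600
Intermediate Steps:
p(F) = 6
(334 + p(6))**2 = (334 + 6)**2 = 340**2 = 115600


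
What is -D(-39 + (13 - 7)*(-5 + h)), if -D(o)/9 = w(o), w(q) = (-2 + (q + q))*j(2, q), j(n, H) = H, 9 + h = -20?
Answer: 1067256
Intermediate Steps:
h = -29 (h = -9 - 20 = -29)
w(q) = q*(-2 + 2*q) (w(q) = (-2 + (q + q))*q = (-2 + 2*q)*q = q*(-2 + 2*q))
D(o) = -18*o*(-1 + o)
-D(-39 + (13 - 7)*(-5 + h)) = -18*(-39 + (13 - 7)*(-5 - 29))*(1 - (-39 + (13 - 7)*(-5 - 29))) = -18*(-39 + 6*(-34))*(1 - (-39 + 6*(-34))) = -18*(-39 - 204)*(1 - (-39 - 204)) = -18*(-243)*(1 - 1*(-243)) = -18*(-243)*(1 + 243) = -18*(-243)*244 = -1*(-1067256) = 1067256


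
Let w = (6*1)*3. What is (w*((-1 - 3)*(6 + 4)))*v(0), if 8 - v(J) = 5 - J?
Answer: -2160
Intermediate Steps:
w = 18 (w = 6*3 = 18)
v(J) = 3 + J (v(J) = 8 - (5 - J) = 8 + (-5 + J) = 3 + J)
(w*((-1 - 3)*(6 + 4)))*v(0) = (18*((-1 - 3)*(6 + 4)))*(3 + 0) = (18*(-4*10))*3 = (18*(-40))*3 = -720*3 = -2160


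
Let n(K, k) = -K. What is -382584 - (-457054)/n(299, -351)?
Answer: -8834590/23 ≈ -3.8411e+5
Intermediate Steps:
-382584 - (-457054)/n(299, -351) = -382584 - (-457054)/((-1*299)) = -382584 - (-457054)/(-299) = -382584 - (-457054)*(-1)/299 = -382584 - 1*35158/23 = -382584 - 35158/23 = -8834590/23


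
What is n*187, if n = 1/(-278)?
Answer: -187/278 ≈ -0.67266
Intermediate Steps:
n = -1/278 ≈ -0.0035971
n*187 = -1/278*187 = -187/278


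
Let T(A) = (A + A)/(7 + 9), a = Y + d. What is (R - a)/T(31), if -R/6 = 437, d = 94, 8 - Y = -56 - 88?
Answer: -22944/31 ≈ -740.13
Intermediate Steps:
Y = 152 (Y = 8 - (-56 - 88) = 8 - 1*(-144) = 8 + 144 = 152)
a = 246 (a = 152 + 94 = 246)
R = -2622 (R = -6*437 = -2622)
T(A) = A/8 (T(A) = (2*A)/16 = (2*A)*(1/16) = A/8)
(R - a)/T(31) = (-2622 - 1*246)/(((1/8)*31)) = (-2622 - 246)/(31/8) = -2868*8/31 = -22944/31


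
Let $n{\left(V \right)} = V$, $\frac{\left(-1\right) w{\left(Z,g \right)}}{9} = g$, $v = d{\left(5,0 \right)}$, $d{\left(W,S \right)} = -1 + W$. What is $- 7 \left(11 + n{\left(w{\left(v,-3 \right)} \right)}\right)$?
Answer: $-266$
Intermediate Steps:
$v = 4$ ($v = -1 + 5 = 4$)
$w{\left(Z,g \right)} = - 9 g$
$- 7 \left(11 + n{\left(w{\left(v,-3 \right)} \right)}\right) = - 7 \left(11 - -27\right) = - 7 \left(11 + 27\right) = \left(-7\right) 38 = -266$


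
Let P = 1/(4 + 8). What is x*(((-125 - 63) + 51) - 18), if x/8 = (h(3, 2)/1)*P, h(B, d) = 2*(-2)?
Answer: 1240/3 ≈ 413.33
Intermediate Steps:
h(B, d) = -4
P = 1/12 ≈ 0.083333
x = -8/3 (x = 8*((-4/1)*(1/12)) = 8*((1*(-4))*(1/12)) = 8*(-4*1/12) = 8*(-⅓) = -8/3 ≈ -2.6667)
x*(((-125 - 63) + 51) - 18) = -8*(((-125 - 63) + 51) - 18)/3 = -8*((-188 + 51) - 18)/3 = -8*(-137 - 18)/3 = -8/3*(-155) = 1240/3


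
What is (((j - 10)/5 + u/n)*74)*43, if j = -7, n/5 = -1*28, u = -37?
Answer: -698449/70 ≈ -9977.8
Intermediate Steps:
n = -140 (n = 5*(-1*28) = 5*(-28) = -140)
(((j - 10)/5 + u/n)*74)*43 = (((-7 - 10)/5 - 37/(-140))*74)*43 = ((-17*1/5 - 37*(-1/140))*74)*43 = ((-17/5 + 37/140)*74)*43 = -439/140*74*43 = -16243/70*43 = -698449/70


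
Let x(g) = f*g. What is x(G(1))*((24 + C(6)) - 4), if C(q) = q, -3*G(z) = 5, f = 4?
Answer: -520/3 ≈ -173.33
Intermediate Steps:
G(z) = -5/3 (G(z) = -1/3*5 = -5/3)
x(g) = 4*g
x(G(1))*((24 + C(6)) - 4) = (4*(-5/3))*((24 + 6) - 4) = -20*(30 - 4)/3 = -20/3*26 = -520/3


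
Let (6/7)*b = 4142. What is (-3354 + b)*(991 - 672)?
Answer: 1414765/3 ≈ 4.7159e+5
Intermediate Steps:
b = 14497/3 (b = (7/6)*4142 = 14497/3 ≈ 4832.3)
(-3354 + b)*(991 - 672) = (-3354 + 14497/3)*(991 - 672) = (4435/3)*319 = 1414765/3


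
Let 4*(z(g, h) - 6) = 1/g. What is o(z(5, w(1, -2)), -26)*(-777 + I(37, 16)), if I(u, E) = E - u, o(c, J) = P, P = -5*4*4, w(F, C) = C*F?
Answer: 63840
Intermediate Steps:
z(g, h) = 6 + 1/(4*g)
P = -80 (P = -20*4 = -80)
o(c, J) = -80
o(z(5, w(1, -2)), -26)*(-777 + I(37, 16)) = -80*(-777 + (16 - 1*37)) = -80*(-777 + (16 - 37)) = -80*(-777 - 21) = -80*(-798) = 63840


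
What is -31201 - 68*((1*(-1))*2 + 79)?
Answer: -36437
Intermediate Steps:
-31201 - 68*((1*(-1))*2 + 79) = -31201 - 68*(-1*2 + 79) = -31201 - 68*(-2 + 79) = -31201 - 68*77 = -31201 - 1*5236 = -31201 - 5236 = -36437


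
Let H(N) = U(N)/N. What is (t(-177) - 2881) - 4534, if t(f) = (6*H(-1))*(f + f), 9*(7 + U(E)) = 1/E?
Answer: -22519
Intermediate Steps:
U(E) = -7 + 1/(9*E) (U(E) = -7 + (1/E)/9 = -7 + 1/(9*E))
H(N) = (-7 + 1/(9*N))/N
t(f) = 256*f/3 (t(f) = (6*((⅑)*(1 - 63*(-1))/(-1)²))*(f + f) = (6*((⅑)*1*(1 + 63)))*(2*f) = (6*((⅑)*1*64))*(2*f) = (6*(64/9))*(2*f) = 128*(2*f)/3 = 256*f/3)
(t(-177) - 2881) - 4534 = ((256/3)*(-177) - 2881) - 4534 = (-15104 - 2881) - 4534 = -17985 - 4534 = -22519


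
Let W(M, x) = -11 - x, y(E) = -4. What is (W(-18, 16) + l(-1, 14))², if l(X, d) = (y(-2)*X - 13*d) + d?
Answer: 36481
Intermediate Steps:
l(X, d) = -12*d - 4*X (l(X, d) = (-4*X - 13*d) + d = (-13*d - 4*X) + d = -12*d - 4*X)
(W(-18, 16) + l(-1, 14))² = ((-11 - 1*16) + (-12*14 - 4*(-1)))² = ((-11 - 16) + (-168 + 4))² = (-27 - 164)² = (-191)² = 36481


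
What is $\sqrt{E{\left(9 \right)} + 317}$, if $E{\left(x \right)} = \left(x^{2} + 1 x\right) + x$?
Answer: $4 \sqrt{26} \approx 20.396$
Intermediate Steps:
$E{\left(x \right)} = x^{2} + 2 x$ ($E{\left(x \right)} = \left(x^{2} + x\right) + x = \left(x + x^{2}\right) + x = x^{2} + 2 x$)
$\sqrt{E{\left(9 \right)} + 317} = \sqrt{9 \left(2 + 9\right) + 317} = \sqrt{9 \cdot 11 + 317} = \sqrt{99 + 317} = \sqrt{416} = 4 \sqrt{26}$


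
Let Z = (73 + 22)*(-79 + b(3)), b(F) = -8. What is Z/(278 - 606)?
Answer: 8265/328 ≈ 25.198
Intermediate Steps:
Z = -8265 (Z = (73 + 22)*(-79 - 8) = 95*(-87) = -8265)
Z/(278 - 606) = -8265/(278 - 606) = -8265/(-328) = -8265*(-1/328) = 8265/328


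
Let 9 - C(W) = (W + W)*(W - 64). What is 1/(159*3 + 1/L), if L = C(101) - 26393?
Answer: 33858/16150265 ≈ 0.0020964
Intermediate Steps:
C(W) = 9 - 2*W*(-64 + W) (C(W) = 9 - (W + W)*(W - 64) = 9 - 2*W*(-64 + W))
L = -33858 (L = (9 - 2*101² + 128*101) - 26393 = (9 - 2*10201 + 12928) - 26393 = (9 - 20402 + 12928) - 26393 = -7465 - 26393 = -33858)
1/(159*3 + 1/L) = 1/(159*3 + 1/(-33858)) = 1/(477 - 1/33858) = 1/(16150265/33858) = 33858/16150265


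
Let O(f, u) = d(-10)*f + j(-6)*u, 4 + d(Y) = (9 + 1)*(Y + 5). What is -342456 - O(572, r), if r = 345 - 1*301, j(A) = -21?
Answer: -310644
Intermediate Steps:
d(Y) = 46 + 10*Y (d(Y) = -4 + (9 + 1)*(Y + 5) = -4 + 10*(5 + Y) = -4 + (50 + 10*Y) = 46 + 10*Y)
r = 44 (r = 345 - 301 = 44)
O(f, u) = -54*f - 21*u (O(f, u) = (46 + 10*(-10))*f - 21*u = (46 - 100)*f - 21*u = -54*f - 21*u)
-342456 - O(572, r) = -342456 - (-54*572 - 21*44) = -342456 - (-30888 - 924) = -342456 - 1*(-31812) = -342456 + 31812 = -310644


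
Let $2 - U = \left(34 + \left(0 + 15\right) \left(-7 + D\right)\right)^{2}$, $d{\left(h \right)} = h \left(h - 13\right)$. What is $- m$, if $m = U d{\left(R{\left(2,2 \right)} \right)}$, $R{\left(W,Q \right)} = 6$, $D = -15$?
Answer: $-3679788$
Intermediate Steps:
$d{\left(h \right)} = h \left(-13 + h\right)$
$U = -87614$ ($U = 2 - \left(34 + \left(0 + 15\right) \left(-7 - 15\right)\right)^{2} = 2 - \left(34 + 15 \left(-22\right)\right)^{2} = 2 - \left(34 - 330\right)^{2} = 2 - \left(-296\right)^{2} = 2 - 87616 = -87614$)
$m = 3679788$ ($m = - 87614 \cdot 6 \left(-13 + 6\right) = - 87614 \cdot 6 \left(-7\right) = \left(-87614\right) \left(-42\right) = 3679788$)
$- m = \left(-1\right) 3679788 = -3679788$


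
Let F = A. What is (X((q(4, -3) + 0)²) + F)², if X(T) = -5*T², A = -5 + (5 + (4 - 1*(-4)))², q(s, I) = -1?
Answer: 25281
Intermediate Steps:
A = 164 (A = -5 + (5 + (4 + 4))² = -5 + (5 + 8)² = -5 + 13² = -5 + 169 = 164)
F = 164
(X((q(4, -3) + 0)²) + F)² = (-5*(-1 + 0)⁴ + 164)² = (-5*((-1)²)² + 164)² = (-5*1² + 164)² = (-5*1 + 164)² = (-5 + 164)² = 159² = 25281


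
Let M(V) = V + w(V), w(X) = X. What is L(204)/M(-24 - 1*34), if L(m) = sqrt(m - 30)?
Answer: -sqrt(174)/116 ≈ -0.11371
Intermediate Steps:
L(m) = sqrt(-30 + m)
M(V) = 2*V (M(V) = V + V = 2*V)
L(204)/M(-24 - 1*34) = sqrt(-30 + 204)/((2*(-24 - 1*34))) = sqrt(174)/((2*(-24 - 34))) = sqrt(174)/((2*(-58))) = sqrt(174)/(-116) = sqrt(174)*(-1/116) = -sqrt(174)/116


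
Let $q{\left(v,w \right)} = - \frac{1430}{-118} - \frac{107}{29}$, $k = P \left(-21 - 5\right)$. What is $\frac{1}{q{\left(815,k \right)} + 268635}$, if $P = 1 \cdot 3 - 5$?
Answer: $\frac{1711}{459648907} \approx 3.7224 \cdot 10^{-6}$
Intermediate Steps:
$P = -2$ ($P = 3 - 5 = -2$)
$k = 52$ ($k = - 2 \left(-21 - 5\right) = \left(-2\right) \left(-26\right) = 52$)
$q{\left(v,w \right)} = \frac{14422}{1711}$ ($q{\left(v,w \right)} = \left(-1430\right) \left(- \frac{1}{118}\right) - \frac{107}{29} = \frac{715}{59} - \frac{107}{29} = \frac{14422}{1711}$)
$\frac{1}{q{\left(815,k \right)} + 268635} = \frac{1}{\frac{14422}{1711} + 268635} = \frac{1}{\frac{459648907}{1711}} = \frac{1711}{459648907}$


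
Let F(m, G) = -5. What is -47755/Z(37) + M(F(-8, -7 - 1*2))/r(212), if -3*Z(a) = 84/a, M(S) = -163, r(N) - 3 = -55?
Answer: 5742824/91 ≈ 63108.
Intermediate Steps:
r(N) = -52 (r(N) = 3 - 55 = -52)
Z(a) = -28/a
-47755/Z(37) + M(F(-8, -7 - 1*2))/r(212) = -47755/((-28/37)) - 163/(-52) = -47755/((-28*1/37)) - 163*(-1/52) = -47755/(-28/37) + 163/52 = -47755*(-37/28) + 163/52 = 1766935/28 + 163/52 = 5742824/91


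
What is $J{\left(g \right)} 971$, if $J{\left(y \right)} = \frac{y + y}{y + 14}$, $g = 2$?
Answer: $\frac{971}{4} \approx 242.75$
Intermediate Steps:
$J{\left(y \right)} = \frac{2 y}{14 + y}$
$J{\left(g \right)} 971 = 2 \cdot 2 \frac{1}{14 + 2} \cdot 971 = 2 \cdot 2 \cdot \frac{1}{16} \cdot 971 = \frac{1}{4} \cdot 971 = \frac{971}{4}$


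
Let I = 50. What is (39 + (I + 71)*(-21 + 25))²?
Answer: 273529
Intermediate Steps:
(39 + (I + 71)*(-21 + 25))² = (39 + (50 + 71)*(-21 + 25))² = (39 + 121*4)² = (39 + 484)² = 523² = 273529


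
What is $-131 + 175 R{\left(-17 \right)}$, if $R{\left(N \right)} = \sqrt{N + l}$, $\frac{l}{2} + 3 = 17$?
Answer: $-131 + 175 \sqrt{11} \approx 449.41$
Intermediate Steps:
$l = 28$ ($l = -6 + 2 \cdot 17 = -6 + 34 = 28$)
$R{\left(N \right)} = \sqrt{28 + N}$ ($R{\left(N \right)} = \sqrt{N + 28} = \sqrt{28 + N}$)
$-131 + 175 R{\left(-17 \right)} = -131 + 175 \sqrt{28 - 17} = -131 + 175 \sqrt{11}$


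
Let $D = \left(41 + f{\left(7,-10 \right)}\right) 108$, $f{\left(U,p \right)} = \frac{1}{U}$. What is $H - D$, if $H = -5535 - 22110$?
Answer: $- \frac{224619}{7} \approx -32088.0$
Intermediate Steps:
$D = \frac{31104}{7}$ ($D = \left(41 + \frac{1}{7}\right) 108 = \frac{288}{7} \cdot 108 = \frac{31104}{7} \approx 4443.4$)
$H = -27645$ ($H = -5535 - 22110 = -27645$)
$H - D = -27645 - \frac{31104}{7} = - \frac{224619}{7}$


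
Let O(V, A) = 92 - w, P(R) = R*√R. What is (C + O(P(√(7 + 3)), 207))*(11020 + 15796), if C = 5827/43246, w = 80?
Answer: 7036236832/21623 ≈ 3.2541e+5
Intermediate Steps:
P(R) = R^(3/2)
O(V, A) = 12 (O(V, A) = 92 - 1*80 = 92 - 80 = 12)
C = 5827/43246 (C = 5827*(1/43246) = 5827/43246 ≈ 0.13474)
(C + O(P(√(7 + 3)), 207))*(11020 + 15796) = (5827/43246 + 12)*(11020 + 15796) = (524779/43246)*26816 = 7036236832/21623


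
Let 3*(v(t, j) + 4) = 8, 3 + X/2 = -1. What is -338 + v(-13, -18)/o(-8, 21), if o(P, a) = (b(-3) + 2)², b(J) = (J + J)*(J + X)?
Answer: -1172185/3468 ≈ -338.00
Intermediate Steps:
X = -8 (X = -6 + 2*(-1) = -6 - 2 = -8)
v(t, j) = -4/3 (v(t, j) = -4 + (⅓)*8 = -4 + 8/3 = -4/3)
b(J) = 2*J*(-8 + J) (b(J) = (J + J)*(J - 8) = (2*J)*(-8 + J) = 2*J*(-8 + J))
o(P, a) = 4624 (o(P, a) = (2*(-3)*(-8 - 3) + 2)² = (2*(-3)*(-11) + 2)² = (66 + 2)² = 68² = 4624)
-338 + v(-13, -18)/o(-8, 21) = -338 - 4/3/4624 = -338 - 4/3*1/4624 = -338 - 1/3468 = -1172185/3468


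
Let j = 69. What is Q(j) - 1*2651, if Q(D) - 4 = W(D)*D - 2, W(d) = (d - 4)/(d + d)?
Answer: -5233/2 ≈ -2616.5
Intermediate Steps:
W(d) = (-4 + d)/(2*d) (W(d) = (-4 + d)/((2*d)) = (-4 + d)*(1/(2*d)) = (-4 + d)/(2*d))
Q(D) = D/2 (Q(D) = 4 + (((-4 + D)/(2*D))*D - 2) = 4 + ((-2 + D/2) - 2) = 4 + (-4 + D/2) = D/2)
Q(j) - 1*2651 = (1/2)*69 - 1*2651 = 69/2 - 2651 = -5233/2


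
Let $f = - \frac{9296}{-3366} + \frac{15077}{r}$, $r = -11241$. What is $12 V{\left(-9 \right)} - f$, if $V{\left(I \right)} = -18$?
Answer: $- \frac{457032425}{2102067} \approx -217.42$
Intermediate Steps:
$f = \frac{2985953}{2102067}$ ($f = - \frac{9296}{-3366} + \frac{15077}{-11241} = \left(-9296\right) \left(- \frac{1}{3366}\right) + 15077 \left(- \frac{1}{11241}\right) = \frac{4648}{1683} - \frac{15077}{11241} = \frac{2985953}{2102067} \approx 1.4205$)
$12 V{\left(-9 \right)} - f = 12 \left(-18\right) - \frac{2985953}{2102067} = -216 - \frac{2985953}{2102067} = - \frac{457032425}{2102067}$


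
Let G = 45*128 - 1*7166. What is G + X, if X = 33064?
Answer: 31658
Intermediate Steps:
G = -1406 (G = 5760 - 7166 = -1406)
G + X = -1406 + 33064 = 31658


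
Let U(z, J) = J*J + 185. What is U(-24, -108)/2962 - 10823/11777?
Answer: 107487947/34883474 ≈ 3.0813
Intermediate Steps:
U(z, J) = 185 + J² (U(z, J) = J² + 185 = 185 + J²)
U(-24, -108)/2962 - 10823/11777 = (185 + (-108)²)/2962 - 10823/11777 = (185 + 11664)*(1/2962) - 10823*1/11777 = 11849*(1/2962) - 10823/11777 = 11849/2962 - 10823/11777 = 107487947/34883474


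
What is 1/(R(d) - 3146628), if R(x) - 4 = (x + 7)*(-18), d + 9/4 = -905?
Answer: -2/6260839 ≈ -3.1945e-7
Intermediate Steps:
d = -3629/4 (d = -9/4 - 905 = -3629/4 ≈ -907.25)
R(x) = -122 - 18*x (R(x) = 4 + (x + 7)*(-18) = 4 + (7 + x)*(-18) = 4 + (-126 - 18*x) = -122 - 18*x)
1/(R(d) - 3146628) = 1/((-122 - 18*(-3629/4)) - 3146628) = 1/((-122 + 32661/2) - 3146628) = 1/(32417/2 - 3146628) = 1/(-6260839/2) = -2/6260839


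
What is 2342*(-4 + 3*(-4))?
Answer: -37472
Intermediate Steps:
2342*(-4 + 3*(-4)) = 2342*(-4 - 12) = 2342*(-16) = -37472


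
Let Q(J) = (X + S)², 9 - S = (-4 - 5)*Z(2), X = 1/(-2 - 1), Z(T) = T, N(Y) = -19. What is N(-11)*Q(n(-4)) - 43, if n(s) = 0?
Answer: -121987/9 ≈ -13554.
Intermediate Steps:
X = -⅓ (X = 1/(-3) = -⅓ ≈ -0.33333)
S = 27 (S = 9 - (-4 - 5)*2 = 9 - (-9)*2 = 9 - 1*(-18) = 9 + 18 = 27)
Q(J) = 6400/9 (Q(J) = (-⅓ + 27)² = (80/3)² = 6400/9)
N(-11)*Q(n(-4)) - 43 = -19*6400/9 - 43 = -121600/9 - 43 = -121987/9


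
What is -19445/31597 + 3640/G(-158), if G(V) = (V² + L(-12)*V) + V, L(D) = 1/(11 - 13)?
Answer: -10539307/22465467 ≈ -0.46913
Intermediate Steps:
L(D) = -½ (L(D) = 1/(-2) = -½)
G(V) = V² + V/2 (G(V) = (V² - V/2) + V = V² + V/2)
-19445/31597 + 3640/G(-158) = -19445/31597 + 3640/((-158*(½ - 158))) = -19445*1/31597 + 3640/((-158*(-315/2))) = -19445/31597 + 3640/24885 = -19445/31597 + 3640*(1/24885) = -19445/31597 + 104/711 = -10539307/22465467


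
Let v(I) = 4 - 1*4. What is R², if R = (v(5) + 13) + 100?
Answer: 12769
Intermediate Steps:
v(I) = 0 (v(I) = 4 - 4 = 0)
R = 113 (R = (0 + 13) + 100 = 13 + 100 = 113)
R² = 113² = 12769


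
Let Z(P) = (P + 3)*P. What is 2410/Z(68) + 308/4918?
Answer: 3334851/5936026 ≈ 0.56180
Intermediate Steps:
Z(P) = P*(3 + P) (Z(P) = (3 + P)*P = P*(3 + P))
2410/Z(68) + 308/4918 = 2410/((68*(3 + 68))) + 308/4918 = 2410/((68*71)) + 308*(1/4918) = 2410/4828 + 154/2459 = 2410*(1/4828) + 154/2459 = 1205/2414 + 154/2459 = 3334851/5936026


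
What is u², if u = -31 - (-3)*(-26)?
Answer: 11881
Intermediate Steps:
u = -109 (u = -31 - 1*78 = -31 - 78 = -109)
u² = (-109)² = 11881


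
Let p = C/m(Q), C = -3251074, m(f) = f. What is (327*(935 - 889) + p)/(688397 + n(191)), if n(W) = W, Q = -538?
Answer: 5671835/185230172 ≈ 0.030620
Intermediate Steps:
p = 1625537/269 (p = -3251074/(-538) = -3251074*(-1/538) = 1625537/269 ≈ 6042.9)
(327*(935 - 889) + p)/(688397 + n(191)) = (327*(935 - 889) + 1625537/269)/(688397 + 191) = (327*46 + 1625537/269)/688588 = (15042 + 1625537/269)*(1/688588) = (5671835/269)*(1/688588) = 5671835/185230172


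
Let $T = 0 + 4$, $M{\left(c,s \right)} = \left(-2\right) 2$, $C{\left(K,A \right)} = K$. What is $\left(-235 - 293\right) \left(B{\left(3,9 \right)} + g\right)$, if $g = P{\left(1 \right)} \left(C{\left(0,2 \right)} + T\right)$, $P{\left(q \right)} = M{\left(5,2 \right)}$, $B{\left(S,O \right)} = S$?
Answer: $6864$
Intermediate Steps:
$M{\left(c,s \right)} = -4$
$T = 4$
$P{\left(q \right)} = -4$
$g = -16$ ($g = - 4 \left(0 + 4\right) = \left(-4\right) 4 = -16$)
$\left(-235 - 293\right) \left(B{\left(3,9 \right)} + g\right) = \left(-235 - 293\right) \left(3 - 16\right) = \left(-528\right) \left(-13\right) = 6864$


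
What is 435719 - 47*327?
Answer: 420350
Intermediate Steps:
435719 - 47*327 = 435719 - 15369 = 420350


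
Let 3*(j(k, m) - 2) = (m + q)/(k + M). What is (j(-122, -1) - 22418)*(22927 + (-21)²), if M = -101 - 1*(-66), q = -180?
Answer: -246713618840/471 ≈ -5.2381e+8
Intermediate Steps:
M = -35 (M = -101 + 66 = -35)
j(k, m) = 2 + (-180 + m)/(3*(-35 + k)) (j(k, m) = 2 + ((m - 180)/(k - 35))/3 = 2 + ((-180 + m)/(-35 + k))/3 = 2 + (-180 + m)/(3*(-35 + k)))
(j(-122, -1) - 22418)*(22927 + (-21)²) = ((-390 - 1 + 6*(-122))/(3*(-35 - 122)) - 22418)*(22927 + (-21)²) = ((⅓)*(-390 - 1 - 732)/(-157) - 22418)*(22927 + 441) = ((⅓)*(-1/157)*(-1123) - 22418)*23368 = (1123/471 - 22418)*23368 = -10557755/471*23368 = -246713618840/471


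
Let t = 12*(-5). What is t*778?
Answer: -46680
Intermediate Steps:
t = -60
t*778 = -60*778 = -46680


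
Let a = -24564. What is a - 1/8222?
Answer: -201965209/8222 ≈ -24564.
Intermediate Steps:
a - 1/8222 = -24564 - 1/8222 = -201965209/8222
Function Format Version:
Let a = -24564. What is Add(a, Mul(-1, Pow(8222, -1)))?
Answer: Rational(-201965209, 8222) ≈ -24564.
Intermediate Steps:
Add(a, Mul(-1, Pow(8222, -1))) = Add(-24564, Mul(-1, Pow(8222, -1))) = Add(-24564, Mul(-1, Rational(1, 8222))) = Add(-24564, Rational(-1, 8222)) = Rational(-201965209, 8222)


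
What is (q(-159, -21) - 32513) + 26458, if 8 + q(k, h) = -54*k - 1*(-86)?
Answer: 2609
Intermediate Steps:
q(k, h) = 78 - 54*k (q(k, h) = -8 + (-54*k - 1*(-86)) = -8 + (-54*k + 86) = -8 + (86 - 54*k) = 78 - 54*k)
(q(-159, -21) - 32513) + 26458 = ((78 - 54*(-159)) - 32513) + 26458 = ((78 + 8586) - 32513) + 26458 = (8664 - 32513) + 26458 = -23849 + 26458 = 2609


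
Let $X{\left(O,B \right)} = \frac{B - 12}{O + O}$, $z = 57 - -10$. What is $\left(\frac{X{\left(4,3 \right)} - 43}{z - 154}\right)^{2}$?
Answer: $\frac{124609}{484416} \approx 0.25724$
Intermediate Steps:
$z = 67$ ($z = 57 + 10 = 67$)
$X{\left(O,B \right)} = \frac{-12 + B}{2 O}$
$\left(\frac{X{\left(4,3 \right)} - 43}{z - 154}\right)^{2} = \left(\frac{\frac{-12 + 3}{2 \cdot 4} - 43}{67 - 154}\right)^{2} = \left(\frac{\frac{1}{2} \cdot \frac{1}{4} \left(-9\right) - 43}{-87}\right)^{2} = \left(\left(- \frac{9}{8} - 43\right) \left(- \frac{1}{87}\right)\right)^{2} = \left(\left(- \frac{353}{8}\right) \left(- \frac{1}{87}\right)\right)^{2} = \left(\frac{353}{696}\right)^{2} = \frac{124609}{484416}$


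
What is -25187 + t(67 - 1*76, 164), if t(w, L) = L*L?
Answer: 1709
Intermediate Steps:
t(w, L) = L**2
-25187 + t(67 - 1*76, 164) = -25187 + 164**2 = -25187 + 26896 = 1709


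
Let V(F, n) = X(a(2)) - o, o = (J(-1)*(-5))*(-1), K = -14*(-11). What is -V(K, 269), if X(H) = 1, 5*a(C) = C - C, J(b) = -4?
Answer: -21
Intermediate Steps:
K = 154
a(C) = 0 (a(C) = (C - C)/5 = (1/5)*0 = 0)
o = -20 (o = -4*(-5)*(-1) = 20*(-1) = -20)
V(F, n) = 21 (V(F, n) = 1 - 1*(-20) = 1 + 20 = 21)
-V(K, 269) = -1*21 = -21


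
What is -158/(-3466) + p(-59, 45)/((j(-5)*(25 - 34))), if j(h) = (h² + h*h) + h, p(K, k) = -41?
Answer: 103048/701865 ≈ 0.14682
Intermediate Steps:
j(h) = h + 2*h² (j(h) = (h² + h²) + h = 2*h² + h = h + 2*h²)
-158/(-3466) + p(-59, 45)/((j(-5)*(25 - 34))) = -158/(-3466) - 41*(-1/(5*(1 + 2*(-5))*(25 - 34))) = -158*(-1/3466) - 41*1/(45*(1 - 10)) = 79/1733 - 41/(-5*(-9)*(-9)) = 79/1733 - 41/(45*(-9)) = 79/1733 - 41/(-405) = 79/1733 - 41*(-1/405) = 79/1733 + 41/405 = 103048/701865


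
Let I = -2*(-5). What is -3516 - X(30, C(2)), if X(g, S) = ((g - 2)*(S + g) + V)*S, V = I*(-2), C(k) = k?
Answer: -5268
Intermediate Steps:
I = 10
V = -20 (V = 10*(-2) = -20)
X(g, S) = S*(-20 + (-2 + g)*(S + g)) (X(g, S) = ((g - 2)*(S + g) - 20)*S = ((-2 + g)*(S + g) - 20)*S = (-20 + (-2 + g)*(S + g))*S = S*(-20 + (-2 + g)*(S + g)))
-3516 - X(30, C(2)) = -3516 - 2*(-20 + 30**2 - 2*2 - 2*30 + 2*30) = -3516 - 2*(-20 + 900 - 4 - 60 + 60) = -3516 - 2*876 = -3516 - 1*1752 = -3516 - 1752 = -5268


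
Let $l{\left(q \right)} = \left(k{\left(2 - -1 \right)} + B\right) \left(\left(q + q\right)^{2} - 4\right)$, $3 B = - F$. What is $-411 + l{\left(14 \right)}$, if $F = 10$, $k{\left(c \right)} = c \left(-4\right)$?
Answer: $-12371$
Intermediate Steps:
$k{\left(c \right)} = - 4 c$
$B = - \frac{10}{3}$ ($B = \frac{\left(-1\right) 10}{3} = \frac{1}{3} \left(-10\right) = - \frac{10}{3} \approx -3.3333$)
$l{\left(q \right)} = \frac{184}{3} - \frac{184 q^{2}}{3}$ ($l{\left(q \right)} = \left(- 4 \left(2 - -1\right) - \frac{10}{3}\right) \left(\left(q + q\right)^{2} - 4\right) = \left(- 4 \left(2 + 1\right) - \frac{10}{3}\right) \left(\left(2 q\right)^{2} - 4\right) = \left(\left(-4\right) 3 - \frac{10}{3}\right) \left(4 q^{2} - 4\right) = \left(-12 - \frac{10}{3}\right) \left(-4 + 4 q^{2}\right) = - \frac{46 \left(-4 + 4 q^{2}\right)}{3} = \frac{184}{3} - \frac{184 q^{2}}{3}$)
$-411 + l{\left(14 \right)} = -411 + \left(\frac{184}{3} - \frac{184 \cdot 14^{2}}{3}\right) = -411 + \left(\frac{184}{3} - \frac{36064}{3}\right) = -411 - 11960 = -12371$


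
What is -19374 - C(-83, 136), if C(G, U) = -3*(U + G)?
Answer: -19215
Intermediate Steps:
C(G, U) = -3*G - 3*U (C(G, U) = -3*(G + U) = -3*G - 3*U)
-19374 - C(-83, 136) = -19374 - (-3*(-83) - 3*136) = -19374 - (249 - 408) = -19374 - 1*(-159) = -19374 + 159 = -19215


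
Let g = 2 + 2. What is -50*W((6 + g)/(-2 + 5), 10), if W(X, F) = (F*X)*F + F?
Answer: -51500/3 ≈ -17167.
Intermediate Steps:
g = 4
W(X, F) = F + X*F**2 (W(X, F) = X*F**2 + F = F + X*F**2)
-50*W((6 + g)/(-2 + 5), 10) = -500*(1 + 10*((6 + 4)/(-2 + 5))) = -500*(1 + 10*(10/3)) = -500*(1 + 100/3) = -500*103/3 = -50*1030/3 = -51500/3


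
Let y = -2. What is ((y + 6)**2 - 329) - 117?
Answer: -430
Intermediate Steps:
((y + 6)**2 - 329) - 117 = ((-2 + 6)**2 - 329) - 117 = (4**2 - 329) - 117 = (16 - 329) - 117 = -313 - 117 = -430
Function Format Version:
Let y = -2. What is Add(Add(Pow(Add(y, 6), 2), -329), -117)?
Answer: -430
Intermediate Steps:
Add(Add(Pow(Add(y, 6), 2), -329), -117) = Add(Add(Pow(Add(-2, 6), 2), -329), -117) = Add(Add(Pow(4, 2), -329), -117) = Add(Add(16, -329), -117) = Add(-313, -117) = -430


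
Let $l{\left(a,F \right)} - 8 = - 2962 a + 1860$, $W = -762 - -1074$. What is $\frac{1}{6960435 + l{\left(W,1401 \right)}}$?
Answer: $\frac{1}{6038159} \approx 1.6561 \cdot 10^{-7}$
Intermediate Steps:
$W = 312$ ($W = -762 + 1074 = 312$)
$l{\left(a,F \right)} = 1868 - 2962 a$ ($l{\left(a,F \right)} = 8 - \left(-1860 + 2962 a\right) = 1868 - 2962 a$)
$\frac{1}{6960435 + l{\left(W,1401 \right)}} = \frac{1}{6960435 + \left(1868 - 924144\right)} = \frac{1}{6960435 - 922276} = \frac{1}{6038159}$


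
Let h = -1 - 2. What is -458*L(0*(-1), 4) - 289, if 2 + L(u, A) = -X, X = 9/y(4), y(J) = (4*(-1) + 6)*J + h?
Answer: 7257/5 ≈ 1451.4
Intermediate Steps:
h = -3
y(J) = -3 + 2*J (y(J) = (4*(-1) + 6)*J - 3 = (-4 + 6)*J - 3 = 2*J - 3 = -3 + 2*J)
X = 9/5 (X = 9/(-3 + 2*4) = 9/(-3 + 8) = 9/5 ≈ 1.8000)
L(u, A) = -19/5 (L(u, A) = -2 - 1*9/5 = -2 - 9/5 = -19/5)
-458*L(0*(-1), 4) - 289 = -458*(-19/5) - 289 = 8702/5 - 289 = 7257/5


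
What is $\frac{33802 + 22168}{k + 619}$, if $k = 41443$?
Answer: $\frac{27985}{21031} \approx 1.3307$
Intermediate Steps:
$\frac{33802 + 22168}{k + 619} = \frac{33802 + 22168}{41443 + 619} = \frac{55970}{42062} = 55970 \cdot \frac{1}{42062} = \frac{27985}{21031}$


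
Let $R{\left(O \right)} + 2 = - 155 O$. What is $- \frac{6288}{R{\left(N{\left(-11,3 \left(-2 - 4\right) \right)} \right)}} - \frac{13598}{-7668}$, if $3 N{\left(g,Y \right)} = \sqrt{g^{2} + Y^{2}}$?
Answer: $\frac{72254766655}{40989635226} + \frac{2923920 \sqrt{445}}{10691089} \approx 7.5321$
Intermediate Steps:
$N{\left(g,Y \right)} = \frac{\sqrt{Y^{2} + g^{2}}}{3}$ ($N{\left(g,Y \right)} = \frac{\sqrt{g^{2} + Y^{2}}}{3} = \frac{\sqrt{Y^{2} + g^{2}}}{3}$)
$R{\left(O \right)} = -2 - 155 O$
$- \frac{6288}{R{\left(N{\left(-11,3 \left(-2 - 4\right) \right)} \right)}} - \frac{13598}{-7668} = - \frac{6288}{-2 - 155 \frac{\sqrt{\left(3 \left(-2 - 4\right)\right)^{2} + \left(-11\right)^{2}}}{3}} - \frac{13598}{-7668} = - \frac{6288}{-2 - 155 \frac{\sqrt{\left(3 \left(-6\right)\right)^{2} + 121}}{3}} - - \frac{6799}{3834} = - \frac{6288}{-2 - 155 \frac{\sqrt{\left(-18\right)^{2} + 121}}{3}} + \frac{6799}{3834} = - \frac{6288}{-2 - 155 \frac{\sqrt{324 + 121}}{3}} + \frac{6799}{3834} = - \frac{6288}{-2 - 155 \frac{\sqrt{445}}{3}} + \frac{6799}{3834} = - \frac{6288}{-2 - \frac{155 \sqrt{445}}{3}} + \frac{6799}{3834} = \frac{6799}{3834} - \frac{6288}{-2 - \frac{155 \sqrt{445}}{3}}$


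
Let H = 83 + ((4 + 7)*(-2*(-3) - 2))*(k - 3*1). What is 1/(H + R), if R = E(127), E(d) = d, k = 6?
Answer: 1/342 ≈ 0.0029240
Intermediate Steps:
R = 127
H = 215 (H = 83 + ((4 + 7)*(-2*(-3) - 2))*(6 - 3*1) = 83 + (11*(6 - 2))*(6 - 3) = 83 + (11*4)*3 = 83 + 44*3 = 83 + 132 = 215)
1/(H + R) = 1/(215 + 127) = 1/342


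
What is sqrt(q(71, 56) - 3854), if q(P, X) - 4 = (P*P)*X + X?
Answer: sqrt(278502) ≈ 527.73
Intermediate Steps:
q(P, X) = 4 + X + X*P**2 (q(P, X) = 4 + ((P*P)*X + X) = 4 + (P**2*X + X) = 4 + (X*P**2 + X) = 4 + (X + X*P**2) = 4 + X + X*P**2)
sqrt(q(71, 56) - 3854) = sqrt((4 + 56 + 56*71**2) - 3854) = sqrt((4 + 56 + 56*5041) - 3854) = sqrt((4 + 56 + 282296) - 3854) = sqrt(282356 - 3854) = sqrt(278502)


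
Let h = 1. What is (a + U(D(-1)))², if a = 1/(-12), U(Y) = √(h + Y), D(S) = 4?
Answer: 721/144 - √5/6 ≈ 4.6343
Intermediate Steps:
U(Y) = √(1 + Y)
a = -1/12 (a = 1*(-1/12) = -1/12 ≈ -0.083333)
(a + U(D(-1)))² = (-1/12 + √(1 + 4))² = (-1/12 + √5)²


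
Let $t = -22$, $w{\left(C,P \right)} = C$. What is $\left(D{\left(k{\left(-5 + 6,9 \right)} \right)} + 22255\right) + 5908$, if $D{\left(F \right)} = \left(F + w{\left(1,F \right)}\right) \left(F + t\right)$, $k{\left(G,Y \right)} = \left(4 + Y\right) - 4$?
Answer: $28033$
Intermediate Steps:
$k{\left(G,Y \right)} = Y$
$D{\left(F \right)} = \left(1 + F\right) \left(-22 + F\right)$ ($D{\left(F \right)} = \left(F + 1\right) \left(F - 22\right) = \left(1 + F\right) \left(-22 + F\right)$)
$\left(D{\left(k{\left(-5 + 6,9 \right)} \right)} + 22255\right) + 5908 = \left(\left(-22 + 9^{2} - 189\right) + 22255\right) + 5908 = \left(\left(-22 + 81 - 189\right) + 22255\right) + 5908 = \left(-130 + 22255\right) + 5908 = 22125 + 5908 = 28033$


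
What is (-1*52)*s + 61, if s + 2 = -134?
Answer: 7133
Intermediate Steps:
s = -136 (s = -2 - 134 = -136)
(-1*52)*s + 61 = -1*52*(-136) + 61 = -52*(-136) + 61 = 7072 + 61 = 7133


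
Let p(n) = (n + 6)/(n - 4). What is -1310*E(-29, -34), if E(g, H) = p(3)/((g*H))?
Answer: 5895/493 ≈ 11.957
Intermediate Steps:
p(n) = (6 + n)/(-4 + n)
E(g, H) = -9/(H*g) (E(g, H) = ((6 + 3)/(-4 + 3))/((g*H)) = (9/(-1))/((H*g)) = (-1*9)*(1/(H*g)) = -9/(H*g))
-1310*E(-29, -34) = -(-11790)/((-34)*(-29)) = -(-11790)*(-1)*(-1)/(34*29) = -1310*(-9/986) = 5895/493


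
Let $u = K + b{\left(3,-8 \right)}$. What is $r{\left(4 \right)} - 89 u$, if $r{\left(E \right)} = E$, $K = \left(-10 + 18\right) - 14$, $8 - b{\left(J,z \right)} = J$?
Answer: $93$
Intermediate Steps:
$b{\left(J,z \right)} = 8 - J$
$K = -6$ ($K = 8 - 14 = -6$)
$u = -1$ ($u = -6 + \left(8 - 3\right) = -6 + 5 = -1$)
$r{\left(4 \right)} - 89 u = 4 - -89 = 4 + 89 = 93$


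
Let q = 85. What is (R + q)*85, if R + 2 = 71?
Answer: 13090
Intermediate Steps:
R = 69 (R = -2 + 71 = 69)
(R + q)*85 = (69 + 85)*85 = 154*85 = 13090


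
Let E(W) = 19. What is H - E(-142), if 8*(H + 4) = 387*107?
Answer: 41225/8 ≈ 5153.1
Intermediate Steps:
H = 41377/8 (H = -4 + (387*107)/8 = -4 + (1/8)*41409 = -4 + 41409/8 = 41377/8 ≈ 5172.1)
H - E(-142) = 41377/8 - 1*19 = 41377/8 - 19 = 41225/8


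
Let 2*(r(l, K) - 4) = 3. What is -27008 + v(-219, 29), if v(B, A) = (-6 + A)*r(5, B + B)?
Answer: -53763/2 ≈ -26882.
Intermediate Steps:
r(l, K) = 11/2 (r(l, K) = 4 + (1/2)*3 = 4 + 3/2 = 11/2)
v(B, A) = -33 + 11*A/2 (v(B, A) = (-6 + A)*(11/2) = -33 + 11*A/2)
-27008 + v(-219, 29) = -27008 + (-33 + (11/2)*29) = -27008 + (-33 + 319/2) = -27008 + 253/2 = -53763/2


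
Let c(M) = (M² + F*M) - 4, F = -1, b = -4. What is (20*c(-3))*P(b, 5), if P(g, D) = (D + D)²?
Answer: 16000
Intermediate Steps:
c(M) = -4 + M² - M (c(M) = (M² - M) - 4 = -4 + M² - M)
P(g, D) = 4*D² (P(g, D) = (2*D)² = 4*D²)
(20*c(-3))*P(b, 5) = (20*(-4 + (-3)² - 1*(-3)))*(4*5²) = (20*(-4 + 9 + 3))*(4*25) = (20*8)*100 = 160*100 = 16000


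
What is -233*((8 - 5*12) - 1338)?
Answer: 323870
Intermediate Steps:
-233*((8 - 5*12) - 1338) = -233*((8 - 60) - 1338) = -233*(-52 - 1338) = -233*(-1390) = 323870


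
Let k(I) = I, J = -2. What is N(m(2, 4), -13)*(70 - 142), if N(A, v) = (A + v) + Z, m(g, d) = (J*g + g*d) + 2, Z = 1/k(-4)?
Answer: 522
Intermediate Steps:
Z = -¼ (Z = 1/(-4) = -¼ ≈ -0.25000)
m(g, d) = 2 - 2*g + d*g (m(g, d) = (-2*g + g*d) + 2 = (-2*g + d*g) + 2 = 2 - 2*g + d*g)
N(A, v) = -¼ + A + v (N(A, v) = (A + v) - ¼ = -¼ + A + v)
N(m(2, 4), -13)*(70 - 142) = (-¼ + (2 - 2*2 + 4*2) - 13)*(70 - 142) = (-¼ + (2 - 4 + 8) - 13)*(-72) = (-¼ + 6 - 13)*(-72) = -29/4*(-72) = 522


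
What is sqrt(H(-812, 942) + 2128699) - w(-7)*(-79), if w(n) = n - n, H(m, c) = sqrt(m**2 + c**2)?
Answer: sqrt(2128699 + 2*sqrt(386677)) ≈ 1459.4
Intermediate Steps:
H(m, c) = sqrt(c**2 + m**2)
w(n) = 0
sqrt(H(-812, 942) + 2128699) - w(-7)*(-79) = sqrt(sqrt(942**2 + (-812)**2) + 2128699) - 0*(-79) = sqrt(sqrt(887364 + 659344) + 2128699) - 1*0 = sqrt(sqrt(1546708) + 2128699) + 0 = sqrt(2*sqrt(386677) + 2128699) + 0 = sqrt(2128699 + 2*sqrt(386677)) + 0 = sqrt(2128699 + 2*sqrt(386677))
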